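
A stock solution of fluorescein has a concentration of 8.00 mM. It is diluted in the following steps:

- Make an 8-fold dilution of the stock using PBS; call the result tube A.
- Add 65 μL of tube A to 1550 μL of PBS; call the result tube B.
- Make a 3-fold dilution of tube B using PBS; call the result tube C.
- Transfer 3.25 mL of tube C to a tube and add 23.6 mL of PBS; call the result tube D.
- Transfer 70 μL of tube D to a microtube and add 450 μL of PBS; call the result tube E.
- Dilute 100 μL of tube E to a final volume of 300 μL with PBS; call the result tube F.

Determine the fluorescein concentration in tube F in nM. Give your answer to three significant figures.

Step 1: 8-fold → factor 8
Step 2: 65 μL + 1550 μL = 1615 μL total → factor 1615/65 = 24.846
Step 3: 3-fold → factor 3
Step 4: 3.25 mL + 23.6 mL = 26.85 mL total → factor 26.85/3.25 = 8.2615
Step 5: 70 μL + 450 μL = 520 μL total → factor 520/70 = 7.4286
Step 6: 100 μL brought to 300 μL → factor 300/100 = 3
Overall dilution factor = 8 × 24.846 × 3 × 8.2615 × 7.4286 × 3 = 1.0979 × 10^5
Final = 8.00 mM / 1.0979 × 10^5 = 7.287 × 10^-5 mM = 72.9 nM

72.9 nM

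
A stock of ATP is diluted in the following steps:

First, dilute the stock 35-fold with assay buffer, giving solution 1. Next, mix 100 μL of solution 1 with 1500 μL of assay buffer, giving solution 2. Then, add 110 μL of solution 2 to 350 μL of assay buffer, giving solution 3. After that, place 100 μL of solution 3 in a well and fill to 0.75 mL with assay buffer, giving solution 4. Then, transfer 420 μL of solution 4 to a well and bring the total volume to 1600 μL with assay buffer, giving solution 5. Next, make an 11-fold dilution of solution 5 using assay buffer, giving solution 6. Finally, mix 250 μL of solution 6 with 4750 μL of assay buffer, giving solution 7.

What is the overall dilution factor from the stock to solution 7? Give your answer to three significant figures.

1.47 × 10^7

Step 1: 35-fold → factor 35
Step 2: 100 μL + 1500 μL = 1600 μL total → factor 1600/100 = 16
Step 3: 110 μL + 350 μL = 460 μL total → factor 460/110 = 4.1818
Step 4: 100 μL brought to 0.75 mL → factor 750/100 = 7.5
Step 5: 420 μL brought to 1600 μL → factor 1600/420 = 3.8095
Step 6: 11-fold → factor 11
Step 7: 250 μL + 4750 μL = 5000 μL total → factor 5000/250 = 20
Overall dilution factor = 35 × 16 × 4.1818 × 7.5 × 3.8095 × 11 × 20 = 1.472 × 10^7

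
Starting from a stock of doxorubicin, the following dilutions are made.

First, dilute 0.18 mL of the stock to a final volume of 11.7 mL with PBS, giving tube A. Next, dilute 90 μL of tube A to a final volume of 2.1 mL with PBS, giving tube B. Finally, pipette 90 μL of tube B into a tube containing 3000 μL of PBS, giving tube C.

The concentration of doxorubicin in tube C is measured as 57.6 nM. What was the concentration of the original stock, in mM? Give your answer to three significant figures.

Step 1: 0.18 mL brought to 11.7 mL → factor 11.7/0.18 = 65
Step 2: 90 μL brought to 2.1 mL → factor 2100/90 = 23.333
Step 3: 90 μL + 3000 μL = 3090 μL total → factor 3090/90 = 34.333
Overall dilution factor = 65 × 23.333 × 34.333 = 52072
Stock = 57.6 nM × 52072 = 2.999 × 10^6 nM = 3.00 mM

3.00 mM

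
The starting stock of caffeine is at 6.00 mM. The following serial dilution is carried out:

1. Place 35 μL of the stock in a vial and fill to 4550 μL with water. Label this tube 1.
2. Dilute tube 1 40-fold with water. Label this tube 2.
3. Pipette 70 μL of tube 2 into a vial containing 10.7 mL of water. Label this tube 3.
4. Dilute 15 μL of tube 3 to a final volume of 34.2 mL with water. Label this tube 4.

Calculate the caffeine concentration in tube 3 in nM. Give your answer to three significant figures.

Step 1: 35 μL brought to 4550 μL → factor 4550/35 = 130
Step 2: 40-fold → factor 40
Step 3: 70 μL + 10.7 mL = 10770 μL total → factor 10770/70 = 153.86
Dilution factor through tube 3 = 130 × 40 × 153.86 = 8.0006 × 10^5
[tube 3] = 6.00 mM / 8.0006 × 10^5 = 7.499 × 10^-6 mM = 7.50 nM

7.50 nM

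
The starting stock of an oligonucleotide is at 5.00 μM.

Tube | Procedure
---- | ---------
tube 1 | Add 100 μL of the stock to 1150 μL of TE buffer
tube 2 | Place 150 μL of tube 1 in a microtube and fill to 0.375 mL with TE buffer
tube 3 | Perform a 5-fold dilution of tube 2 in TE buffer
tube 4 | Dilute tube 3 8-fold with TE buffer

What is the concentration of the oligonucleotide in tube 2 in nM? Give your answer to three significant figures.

160 nM

Step 1: 100 μL + 1150 μL = 1250 μL total → factor 1250/100 = 12.5
Step 2: 150 μL brought to 0.375 mL → factor 375/150 = 2.5
Dilution factor through tube 2 = 12.5 × 2.5 = 31.25
[tube 2] = 5.00 μM / 31.25 = 0.1600 μM = 160 nM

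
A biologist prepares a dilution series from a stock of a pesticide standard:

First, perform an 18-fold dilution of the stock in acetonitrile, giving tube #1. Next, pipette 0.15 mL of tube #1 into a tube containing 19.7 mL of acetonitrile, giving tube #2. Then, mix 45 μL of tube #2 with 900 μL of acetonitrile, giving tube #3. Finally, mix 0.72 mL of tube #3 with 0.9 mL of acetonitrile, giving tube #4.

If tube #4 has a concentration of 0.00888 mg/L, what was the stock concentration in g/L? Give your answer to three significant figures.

Step 1: 18-fold → factor 18
Step 2: 0.15 mL + 19.7 mL = 19.85 mL total → factor 19.85/0.15 = 132.33
Step 3: 45 μL + 900 μL = 945 μL total → factor 945/45 = 21
Step 4: 0.72 mL + 0.9 mL = 1.62 mL total → factor 1.62/0.72 = 2.25
Overall dilution factor = 18 × 132.33 × 21 × 2.25 = 1.1255 × 10^5
Stock = 0.00888 mg/L × 1.1255 × 10^5 = 999.4 mg/L = 0.999 g/L

0.999 g/L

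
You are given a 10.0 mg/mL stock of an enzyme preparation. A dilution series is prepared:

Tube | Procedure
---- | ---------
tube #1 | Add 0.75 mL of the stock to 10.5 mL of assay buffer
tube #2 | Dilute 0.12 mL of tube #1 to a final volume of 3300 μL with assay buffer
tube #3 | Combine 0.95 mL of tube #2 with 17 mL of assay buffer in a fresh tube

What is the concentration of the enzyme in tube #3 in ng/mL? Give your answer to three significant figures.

1.28 × 10^3 ng/mL

Step 1: 0.75 mL + 10.5 mL = 11.25 mL total → factor 11.25/0.75 = 15
Step 2: 0.12 mL brought to 3300 μL → factor 3.3/0.12 = 27.5
Step 3: 0.95 mL + 17 mL = 17.95 mL total → factor 17.95/0.95 = 18.895
Overall dilution factor = 15 × 27.5 × 18.895 = 7794.1
Final = 10.0 mg/mL / 7794.1 = 0.001283 mg/mL = 1.28 × 10^3 ng/mL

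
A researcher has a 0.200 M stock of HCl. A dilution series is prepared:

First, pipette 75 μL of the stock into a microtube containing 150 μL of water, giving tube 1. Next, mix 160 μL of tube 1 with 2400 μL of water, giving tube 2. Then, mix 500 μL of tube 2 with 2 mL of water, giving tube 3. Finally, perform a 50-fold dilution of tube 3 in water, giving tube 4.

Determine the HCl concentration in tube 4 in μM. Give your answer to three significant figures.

16.7 μM

Step 1: 75 μL + 150 μL = 225 μL total → factor 225/75 = 3
Step 2: 160 μL + 2400 μL = 2560 μL total → factor 2560/160 = 16
Step 3: 500 μL + 2 mL = 2500 μL total → factor 2500/500 = 5
Step 4: 50-fold → factor 50
Overall dilution factor = 3 × 16 × 5 × 50 = 12000
Final = 0.200 M / 12000 = 1.667 × 10^-5 M = 16.7 μM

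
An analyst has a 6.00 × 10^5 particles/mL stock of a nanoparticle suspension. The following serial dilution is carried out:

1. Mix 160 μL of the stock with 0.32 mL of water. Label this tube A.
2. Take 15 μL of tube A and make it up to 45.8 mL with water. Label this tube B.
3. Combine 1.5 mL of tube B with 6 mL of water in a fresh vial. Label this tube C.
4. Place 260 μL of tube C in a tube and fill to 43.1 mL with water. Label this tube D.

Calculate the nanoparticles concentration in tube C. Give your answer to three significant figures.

Step 1: 160 μL + 0.32 mL = 480 μL total → factor 480/160 = 3
Step 2: 15 μL brought to 45.8 mL → factor 45800/15 = 3053.3
Step 3: 1.5 mL + 6 mL = 7.5 mL total → factor 7.5/1.5 = 5
Dilution factor through tube C = 3 × 3053.3 × 5 = 45800
[tube C] = 6.00 × 10^5 particles/mL / 45800 = 13.1 particles/mL

13.1 particles/mL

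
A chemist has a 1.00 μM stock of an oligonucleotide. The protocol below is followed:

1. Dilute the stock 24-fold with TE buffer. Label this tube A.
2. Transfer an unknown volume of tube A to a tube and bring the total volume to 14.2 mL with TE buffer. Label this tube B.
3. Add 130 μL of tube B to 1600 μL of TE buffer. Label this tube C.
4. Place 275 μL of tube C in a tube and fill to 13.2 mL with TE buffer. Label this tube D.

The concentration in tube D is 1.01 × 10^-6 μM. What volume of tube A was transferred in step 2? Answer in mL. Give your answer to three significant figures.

Step 1: 24-fold → factor 24
Step 2: v brought to 14.2 mL → factor = 14.2 mL/v
Step 3: 130 μL + 1600 μL = 1730 μL total → factor 1730/130 = 13.308
Step 4: 275 μL brought to 13.2 mL → factor 13200/275 = 48
Product of known-step factors = 15330
Overall factor = 1.00 μM / (1.01 × 10^-6 μM) = 9.901 × 10^5
Step-2 factor = 9.901 × 10^5 / 15330 = 64.584
v = 14.2 mL / 64.584 = 0.220 mL

0.220 mL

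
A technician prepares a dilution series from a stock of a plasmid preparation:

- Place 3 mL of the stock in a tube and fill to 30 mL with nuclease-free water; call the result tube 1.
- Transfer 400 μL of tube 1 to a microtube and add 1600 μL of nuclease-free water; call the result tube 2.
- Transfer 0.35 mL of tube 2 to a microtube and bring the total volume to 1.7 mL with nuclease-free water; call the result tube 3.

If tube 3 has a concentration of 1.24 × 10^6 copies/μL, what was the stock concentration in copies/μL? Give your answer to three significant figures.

Step 1: 3 mL brought to 30 mL → factor 30/3 = 10
Step 2: 400 μL + 1600 μL = 2000 μL total → factor 2000/400 = 5
Step 3: 0.35 mL brought to 1.7 mL → factor 1.7/0.35 = 4.8571
Overall dilution factor = 10 × 5 × 4.8571 = 242.86
Stock = 1.24 × 10^6 copies/μL × 242.86 = 3.01 × 10^8 copies/μL

3.01 × 10^8 copies/μL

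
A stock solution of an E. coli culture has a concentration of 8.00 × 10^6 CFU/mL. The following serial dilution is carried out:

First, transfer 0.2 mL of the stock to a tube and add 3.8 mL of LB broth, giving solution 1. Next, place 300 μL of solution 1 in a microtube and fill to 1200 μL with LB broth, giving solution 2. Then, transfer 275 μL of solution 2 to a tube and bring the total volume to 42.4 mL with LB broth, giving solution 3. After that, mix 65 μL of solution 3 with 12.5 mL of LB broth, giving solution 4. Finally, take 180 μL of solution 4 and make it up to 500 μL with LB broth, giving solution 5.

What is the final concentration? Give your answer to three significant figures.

1.21 CFU/mL

Step 1: 0.2 mL + 3.8 mL = 4 mL total → factor 4/0.2 = 20
Step 2: 300 μL brought to 1200 μL → factor 1200/300 = 4
Step 3: 275 μL brought to 42.4 mL → factor 42400/275 = 154.18
Step 4: 65 μL + 12.5 mL = 12565 μL total → factor 12565/65 = 193.31
Step 5: 180 μL brought to 500 μL → factor 500/180 = 2.7778
Overall dilution factor = 20 × 4 × 154.18 × 193.31 × 2.7778 = 6.6232 × 10^6
Final = 8.00 × 10^6 CFU/mL / 6.6232 × 10^6 = 1.21 CFU/mL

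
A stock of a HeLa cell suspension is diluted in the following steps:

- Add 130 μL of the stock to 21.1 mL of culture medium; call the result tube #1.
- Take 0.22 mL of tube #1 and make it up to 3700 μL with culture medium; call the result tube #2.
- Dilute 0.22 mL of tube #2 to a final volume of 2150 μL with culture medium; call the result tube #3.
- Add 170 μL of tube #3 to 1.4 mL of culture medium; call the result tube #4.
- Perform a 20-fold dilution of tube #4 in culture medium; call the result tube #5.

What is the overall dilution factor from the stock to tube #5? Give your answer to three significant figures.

Step 1: 130 μL + 21.1 mL = 21230 μL total → factor 21230/130 = 163.31
Step 2: 0.22 mL brought to 3700 μL → factor 3.7/0.22 = 16.818
Step 3: 0.22 mL brought to 2150 μL → factor 2.15/0.22 = 9.7727
Step 4: 170 μL + 1.4 mL = 1570 μL total → factor 1570/170 = 9.2353
Step 5: 20-fold → factor 20
Overall dilution factor = 163.31 × 16.818 × 9.7727 × 9.2353 × 20 = 4.9577 × 10^6

4.96 × 10^6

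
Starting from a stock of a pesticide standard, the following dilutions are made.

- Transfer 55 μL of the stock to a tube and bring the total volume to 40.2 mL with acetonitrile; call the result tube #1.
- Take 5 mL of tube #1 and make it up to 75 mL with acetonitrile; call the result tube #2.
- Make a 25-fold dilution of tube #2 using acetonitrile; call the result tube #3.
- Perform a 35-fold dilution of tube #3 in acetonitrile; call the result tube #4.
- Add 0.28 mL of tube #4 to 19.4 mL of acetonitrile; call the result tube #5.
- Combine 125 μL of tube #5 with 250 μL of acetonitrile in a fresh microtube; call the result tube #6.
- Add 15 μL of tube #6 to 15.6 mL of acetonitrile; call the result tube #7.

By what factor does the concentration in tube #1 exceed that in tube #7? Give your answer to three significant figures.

2.88 × 10^9

Step 1: 55 μL brought to 40.2 mL → factor 40200/55 = 730.91
Step 2: 5 mL brought to 75 mL → factor 75/5 = 15
Step 3: 25-fold → factor 25
Step 4: 35-fold → factor 35
Step 5: 0.28 mL + 19.4 mL = 19.68 mL total → factor 19.68/0.28 = 70.286
Step 6: 125 μL + 250 μL = 375 μL total → factor 375/125 = 3
Step 7: 15 μL + 15.6 mL = 15615 μL total → factor 15615/15 = 1041
Dilution factor to tube #1 = 730.91; to tube #7 = 2.1057 × 10^12
[tube #1]/[tube #7] = (factor to tube #7)/(factor to tube #1) = 2.1057 × 10^12/730.91 = 2.88 × 10^9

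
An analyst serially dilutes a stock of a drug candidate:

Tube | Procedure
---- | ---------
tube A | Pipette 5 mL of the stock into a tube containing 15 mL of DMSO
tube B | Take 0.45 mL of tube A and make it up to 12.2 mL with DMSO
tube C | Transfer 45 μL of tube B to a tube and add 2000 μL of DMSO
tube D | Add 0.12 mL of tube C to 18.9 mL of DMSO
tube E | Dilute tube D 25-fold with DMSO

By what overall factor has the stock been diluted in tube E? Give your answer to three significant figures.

Step 1: 5 mL + 15 mL = 20 mL total → factor 20/5 = 4
Step 2: 0.45 mL brought to 12.2 mL → factor 12.2/0.45 = 27.111
Step 3: 45 μL + 2000 μL = 2045 μL total → factor 2045/45 = 45.444
Step 4: 0.12 mL + 18.9 mL = 19.02 mL total → factor 19.02/0.12 = 158.5
Step 5: 25-fold → factor 25
Overall dilution factor = 4 × 27.111 × 45.444 × 158.5 × 25 = 1.9528 × 10^7

1.95 × 10^7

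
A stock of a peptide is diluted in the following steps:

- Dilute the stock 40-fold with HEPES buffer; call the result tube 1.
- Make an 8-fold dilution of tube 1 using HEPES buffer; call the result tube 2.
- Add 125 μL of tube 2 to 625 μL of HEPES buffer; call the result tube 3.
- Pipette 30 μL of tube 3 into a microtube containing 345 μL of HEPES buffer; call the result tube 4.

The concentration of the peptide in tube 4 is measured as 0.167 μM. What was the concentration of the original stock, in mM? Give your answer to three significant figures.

4.01 mM

Step 1: 40-fold → factor 40
Step 2: 8-fold → factor 8
Step 3: 125 μL + 625 μL = 750 μL total → factor 750/125 = 6
Step 4: 30 μL + 345 μL = 375 μL total → factor 375/30 = 12.5
Overall dilution factor = 40 × 8 × 6 × 12.5 = 24000
Stock = 0.167 μM × 24000 = 4008 μM = 4.01 mM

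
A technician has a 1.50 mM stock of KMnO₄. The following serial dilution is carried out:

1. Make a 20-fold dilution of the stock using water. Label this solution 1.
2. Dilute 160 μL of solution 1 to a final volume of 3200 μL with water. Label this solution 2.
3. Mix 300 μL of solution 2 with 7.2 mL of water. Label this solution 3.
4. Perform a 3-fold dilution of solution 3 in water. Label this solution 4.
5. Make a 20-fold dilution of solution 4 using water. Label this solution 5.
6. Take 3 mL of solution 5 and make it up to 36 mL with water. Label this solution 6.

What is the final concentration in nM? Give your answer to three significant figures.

Step 1: 20-fold → factor 20
Step 2: 160 μL brought to 3200 μL → factor 3200/160 = 20
Step 3: 300 μL + 7.2 mL = 7500 μL total → factor 7500/300 = 25
Step 4: 3-fold → factor 3
Step 5: 20-fold → factor 20
Step 6: 3 mL brought to 36 mL → factor 36/3 = 12
Overall dilution factor = 20 × 20 × 25 × 3 × 20 × 12 = 7.2 × 10^6
Final = 1.50 mM / 7.2 × 10^6 = 2.083 × 10^-7 mM = 0.208 nM

0.208 nM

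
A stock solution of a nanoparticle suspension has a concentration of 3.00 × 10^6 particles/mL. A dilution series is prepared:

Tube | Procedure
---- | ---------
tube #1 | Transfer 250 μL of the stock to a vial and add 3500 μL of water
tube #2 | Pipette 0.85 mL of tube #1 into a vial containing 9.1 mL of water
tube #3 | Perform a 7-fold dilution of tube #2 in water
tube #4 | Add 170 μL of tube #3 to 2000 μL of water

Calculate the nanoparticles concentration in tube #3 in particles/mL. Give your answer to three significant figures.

Step 1: 250 μL + 3500 μL = 3750 μL total → factor 3750/250 = 15
Step 2: 0.85 mL + 9.1 mL = 9.95 mL total → factor 9.95/0.85 = 11.706
Step 3: 7-fold → factor 7
Dilution factor through tube #3 = 15 × 11.706 × 7 = 1229.1
[tube #3] = 3.00 × 10^6 particles/mL / 1229.1 = 2.44 × 10^3 particles/mL

2.44 × 10^3 particles/mL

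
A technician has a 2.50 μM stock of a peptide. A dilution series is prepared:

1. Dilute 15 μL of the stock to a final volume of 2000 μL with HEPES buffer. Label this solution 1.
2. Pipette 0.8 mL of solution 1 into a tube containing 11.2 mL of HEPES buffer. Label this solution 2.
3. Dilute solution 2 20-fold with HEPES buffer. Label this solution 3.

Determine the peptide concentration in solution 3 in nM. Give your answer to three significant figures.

Step 1: 15 μL brought to 2000 μL → factor 2000/15 = 133.33
Step 2: 0.8 mL + 11.2 mL = 12 mL total → factor 12/0.8 = 15
Step 3: 20-fold → factor 20
Overall dilution factor = 133.33 × 15 × 20 = 40000
Final = 2.50 μM / 40000 = 6.250 × 10^-5 μM = 0.0625 nM

0.0625 nM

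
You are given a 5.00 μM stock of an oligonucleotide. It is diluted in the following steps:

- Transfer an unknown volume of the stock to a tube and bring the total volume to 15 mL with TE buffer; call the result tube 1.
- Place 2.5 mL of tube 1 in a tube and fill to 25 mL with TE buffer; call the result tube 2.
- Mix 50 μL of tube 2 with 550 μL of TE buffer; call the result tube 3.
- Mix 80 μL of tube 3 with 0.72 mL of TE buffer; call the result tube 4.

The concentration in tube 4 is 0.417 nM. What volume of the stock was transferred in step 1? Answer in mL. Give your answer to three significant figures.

1.50 mL

Step 1: v brought to 15 mL → factor = 15 mL/v
Step 2: 2.5 mL brought to 25 mL → factor 25/2.5 = 10
Step 3: 50 μL + 550 μL = 600 μL total → factor 600/50 = 12
Step 4: 80 μL + 0.72 mL = 800 μL total → factor 800/80 = 10
Product of known-step factors = 1200
Overall factor = 5.00 μM / (0.417 nM) = 11990
Step-1 factor = 11990 / 1200 = 9.992
v = 15 mL / 9.992 = 1.50 mL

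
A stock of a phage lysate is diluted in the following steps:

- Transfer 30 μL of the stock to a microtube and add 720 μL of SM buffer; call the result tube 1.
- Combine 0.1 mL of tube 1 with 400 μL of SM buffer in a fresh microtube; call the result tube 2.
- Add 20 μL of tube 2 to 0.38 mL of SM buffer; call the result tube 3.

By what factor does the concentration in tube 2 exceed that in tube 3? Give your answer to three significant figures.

20.0

Step 1: 30 μL + 720 μL = 750 μL total → factor 750/30 = 25
Step 2: 0.1 mL + 400 μL = 0.5 mL total → factor 0.5/0.1 = 5
Step 3: 20 μL + 0.38 mL = 400 μL total → factor 400/20 = 20
Dilution factor to tube 2 = 125; to tube 3 = 2500
[tube 2]/[tube 3] = (factor to tube 3)/(factor to tube 2) = 2500/125 = 20.0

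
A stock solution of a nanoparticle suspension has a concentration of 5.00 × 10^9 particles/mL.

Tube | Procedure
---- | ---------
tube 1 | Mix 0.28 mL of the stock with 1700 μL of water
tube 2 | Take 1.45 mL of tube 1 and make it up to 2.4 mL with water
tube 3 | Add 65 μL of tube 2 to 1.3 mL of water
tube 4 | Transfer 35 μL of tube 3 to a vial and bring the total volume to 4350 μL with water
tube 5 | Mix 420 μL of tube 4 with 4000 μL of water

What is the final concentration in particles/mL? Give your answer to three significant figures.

Step 1: 0.28 mL + 1700 μL = 1.98 mL total → factor 1.98/0.28 = 7.0714
Step 2: 1.45 mL brought to 2.4 mL → factor 2.4/1.45 = 1.6552
Step 3: 65 μL + 1.3 mL = 1365 μL total → factor 1365/65 = 21
Step 4: 35 μL brought to 4350 μL → factor 4350/35 = 124.29
Step 5: 420 μL + 4000 μL = 4420 μL total → factor 4420/420 = 10.524
Overall dilution factor = 7.0714 × 1.6552 × 21 × 124.29 × 10.524 = 3.2149 × 10^5
Final = 5.00 × 10^9 particles/mL / 3.2149 × 10^5 = 1.56 × 10^4 particles/mL

1.56 × 10^4 particles/mL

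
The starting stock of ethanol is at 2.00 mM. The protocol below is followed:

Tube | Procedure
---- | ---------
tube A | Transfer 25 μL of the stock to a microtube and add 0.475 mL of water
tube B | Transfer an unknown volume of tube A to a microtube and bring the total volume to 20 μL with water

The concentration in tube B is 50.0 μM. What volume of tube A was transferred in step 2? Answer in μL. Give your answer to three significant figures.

10.0 μL

Step 1: 25 μL + 0.475 mL = 500 μL total → factor 500/25 = 20
Step 2: v brought to 20 μL → factor = 20 μL/v
Product of known-step factors = 20
Overall factor = 2.00 mM / (50.0 μM) = 40
Step-2 factor = 40 / 20 = 2
v = 20 μL / 2 = 10.0 μL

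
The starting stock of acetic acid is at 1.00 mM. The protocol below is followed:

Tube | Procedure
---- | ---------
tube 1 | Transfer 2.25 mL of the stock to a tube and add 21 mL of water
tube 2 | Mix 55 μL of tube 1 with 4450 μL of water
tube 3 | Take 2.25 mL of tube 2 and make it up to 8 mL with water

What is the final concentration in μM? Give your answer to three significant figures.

Step 1: 2.25 mL + 21 mL = 23.25 mL total → factor 23.25/2.25 = 10.333
Step 2: 55 μL + 4450 μL = 4505 μL total → factor 4505/55 = 81.909
Step 3: 2.25 mL brought to 8 mL → factor 8/2.25 = 3.5556
Overall dilution factor = 10.333 × 81.909 × 3.5556 = 3009.4
Final = 1.00 mM / 3009.4 = 0.0003323 mM = 0.332 μM

0.332 μM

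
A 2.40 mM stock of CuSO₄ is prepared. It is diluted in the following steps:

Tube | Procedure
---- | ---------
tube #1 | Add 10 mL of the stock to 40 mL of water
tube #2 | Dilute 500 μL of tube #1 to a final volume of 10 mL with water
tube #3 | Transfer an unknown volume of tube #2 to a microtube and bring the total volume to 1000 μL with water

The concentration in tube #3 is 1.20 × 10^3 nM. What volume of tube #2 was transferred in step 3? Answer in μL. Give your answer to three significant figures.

Step 1: 10 mL + 40 mL = 50 mL total → factor 50/10 = 5
Step 2: 500 μL brought to 10 mL → factor 10000/500 = 20
Step 3: v brought to 1000 μL → factor = 1000 μL/v
Product of known-step factors = 100
Overall factor = 2.40 mM / (1.20 × 10^3 nM) = 2000
Step-3 factor = 2000 / 100 = 20
v = 1000 μL / 20 = 50.0 μL

50.0 μL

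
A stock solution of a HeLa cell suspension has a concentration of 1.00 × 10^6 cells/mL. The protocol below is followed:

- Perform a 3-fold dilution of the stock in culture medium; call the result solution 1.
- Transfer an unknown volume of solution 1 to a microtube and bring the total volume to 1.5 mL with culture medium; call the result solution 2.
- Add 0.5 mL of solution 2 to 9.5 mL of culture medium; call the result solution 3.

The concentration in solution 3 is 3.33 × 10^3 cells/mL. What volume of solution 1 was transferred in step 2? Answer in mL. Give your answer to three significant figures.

0.300 mL

Step 1: 3-fold → factor 3
Step 2: v brought to 1.5 mL → factor = 1.5 mL/v
Step 3: 0.5 mL + 9.5 mL = 10 mL total → factor 10/0.5 = 20
Product of known-step factors = 60
Overall factor = 1.00 × 10^6 cells/mL / (3.33 × 10^3 cells/mL) = 300.3
Step-2 factor = 300.3 / 60 = 5.005
v = 1.5 mL / 5.005 = 0.300 mL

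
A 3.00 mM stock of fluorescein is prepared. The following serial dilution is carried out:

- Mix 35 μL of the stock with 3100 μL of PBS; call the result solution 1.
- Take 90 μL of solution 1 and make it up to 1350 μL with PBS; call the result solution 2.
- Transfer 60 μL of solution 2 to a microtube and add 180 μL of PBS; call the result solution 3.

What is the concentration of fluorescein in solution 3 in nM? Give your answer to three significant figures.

Step 1: 35 μL + 3100 μL = 3135 μL total → factor 3135/35 = 89.571
Step 2: 90 μL brought to 1350 μL → factor 1350/90 = 15
Step 3: 60 μL + 180 μL = 240 μL total → factor 240/60 = 4
Overall dilution factor = 89.571 × 15 × 4 = 5374.3
Final = 3.00 mM / 5374.3 = 0.0005582 mM = 558 nM

558 nM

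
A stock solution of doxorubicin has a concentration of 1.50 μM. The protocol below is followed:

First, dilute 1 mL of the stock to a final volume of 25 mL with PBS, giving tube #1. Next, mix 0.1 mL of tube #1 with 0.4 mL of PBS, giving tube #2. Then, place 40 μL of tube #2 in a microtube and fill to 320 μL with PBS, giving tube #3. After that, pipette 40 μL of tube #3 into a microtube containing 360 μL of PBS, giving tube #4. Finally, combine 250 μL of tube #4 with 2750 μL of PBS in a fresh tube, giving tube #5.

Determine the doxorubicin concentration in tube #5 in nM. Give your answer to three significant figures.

Step 1: 1 mL brought to 25 mL → factor 25/1 = 25
Step 2: 0.1 mL + 0.4 mL = 0.5 mL total → factor 0.5/0.1 = 5
Step 3: 40 μL brought to 320 μL → factor 320/40 = 8
Step 4: 40 μL + 360 μL = 400 μL total → factor 400/40 = 10
Step 5: 250 μL + 2750 μL = 3000 μL total → factor 3000/250 = 12
Overall dilution factor = 25 × 5 × 8 × 10 × 12 = 1.2 × 10^5
Final = 1.50 μM / 1.2 × 10^5 = 1.250 × 10^-5 μM = 0.0125 nM

0.0125 nM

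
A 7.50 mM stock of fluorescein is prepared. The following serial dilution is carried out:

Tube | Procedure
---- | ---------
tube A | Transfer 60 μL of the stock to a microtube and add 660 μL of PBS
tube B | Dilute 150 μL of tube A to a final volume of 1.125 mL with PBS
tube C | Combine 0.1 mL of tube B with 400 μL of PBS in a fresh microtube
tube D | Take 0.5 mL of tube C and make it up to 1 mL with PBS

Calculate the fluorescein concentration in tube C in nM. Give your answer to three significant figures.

Step 1: 60 μL + 660 μL = 720 μL total → factor 720/60 = 12
Step 2: 150 μL brought to 1.125 mL → factor 1125/150 = 7.5
Step 3: 0.1 mL + 400 μL = 0.5 mL total → factor 0.5/0.1 = 5
Dilution factor through tube C = 12 × 7.5 × 5 = 450
[tube C] = 7.50 mM / 450 = 0.01667 mM = 1.67 × 10^4 nM

1.67 × 10^4 nM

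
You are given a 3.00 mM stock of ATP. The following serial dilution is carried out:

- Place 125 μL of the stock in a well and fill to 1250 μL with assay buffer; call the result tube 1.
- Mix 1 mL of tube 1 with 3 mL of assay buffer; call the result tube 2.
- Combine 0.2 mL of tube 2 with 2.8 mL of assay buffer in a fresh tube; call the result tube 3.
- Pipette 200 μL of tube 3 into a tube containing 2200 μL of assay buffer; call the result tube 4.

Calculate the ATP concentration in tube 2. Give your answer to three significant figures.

0.0750 mM

Step 1: 125 μL brought to 1250 μL → factor 1250/125 = 10
Step 2: 1 mL + 3 mL = 4 mL total → factor 4/1 = 4
Dilution factor through tube 2 = 10 × 4 = 40
[tube 2] = 3.00 mM / 40 = 0.0750 mM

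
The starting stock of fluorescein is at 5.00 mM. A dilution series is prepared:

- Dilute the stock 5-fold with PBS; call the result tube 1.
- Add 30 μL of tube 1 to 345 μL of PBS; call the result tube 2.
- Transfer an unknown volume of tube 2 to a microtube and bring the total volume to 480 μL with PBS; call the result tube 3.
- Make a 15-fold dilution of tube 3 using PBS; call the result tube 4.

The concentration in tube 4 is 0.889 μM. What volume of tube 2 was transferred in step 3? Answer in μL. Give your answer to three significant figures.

80.0 μL

Step 1: 5-fold → factor 5
Step 2: 30 μL + 345 μL = 375 μL total → factor 375/30 = 12.5
Step 3: v brought to 480 μL → factor = 480 μL/v
Step 4: 15-fold → factor 15
Product of known-step factors = 937.5
Overall factor = 5.00 mM / (0.889 μM) = 5624.3
Step-3 factor = 5624.3 / 937.5 = 5.9993
v = 480 μL / 5.9993 = 80.0 μL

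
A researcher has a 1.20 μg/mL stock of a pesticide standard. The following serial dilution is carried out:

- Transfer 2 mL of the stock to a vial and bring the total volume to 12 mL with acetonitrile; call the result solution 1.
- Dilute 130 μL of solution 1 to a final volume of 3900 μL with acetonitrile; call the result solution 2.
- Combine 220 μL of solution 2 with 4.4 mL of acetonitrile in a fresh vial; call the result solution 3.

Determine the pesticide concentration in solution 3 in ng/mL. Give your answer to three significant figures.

0.317 ng/mL

Step 1: 2 mL brought to 12 mL → factor 12/2 = 6
Step 2: 130 μL brought to 3900 μL → factor 3900/130 = 30
Step 3: 220 μL + 4.4 mL = 4620 μL total → factor 4620/220 = 21
Overall dilution factor = 6 × 30 × 21 = 3780
Final = 1.20 μg/mL / 3780 = 0.0003175 μg/mL = 0.317 ng/mL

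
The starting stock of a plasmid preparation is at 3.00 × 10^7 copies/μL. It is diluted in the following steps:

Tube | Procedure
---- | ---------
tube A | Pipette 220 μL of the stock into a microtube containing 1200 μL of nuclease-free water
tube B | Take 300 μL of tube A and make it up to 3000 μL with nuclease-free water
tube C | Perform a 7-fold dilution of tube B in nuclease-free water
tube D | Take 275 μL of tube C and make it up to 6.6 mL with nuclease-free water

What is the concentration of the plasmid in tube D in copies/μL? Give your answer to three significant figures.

2.77 × 10^3 copies/μL

Step 1: 220 μL + 1200 μL = 1420 μL total → factor 1420/220 = 6.4545
Step 2: 300 μL brought to 3000 μL → factor 3000/300 = 10
Step 3: 7-fold → factor 7
Step 4: 275 μL brought to 6.6 mL → factor 6600/275 = 24
Overall dilution factor = 6.4545 × 10 × 7 × 24 = 10844
Final = 3.00 × 10^7 copies/μL / 10844 = 2.77 × 10^3 copies/μL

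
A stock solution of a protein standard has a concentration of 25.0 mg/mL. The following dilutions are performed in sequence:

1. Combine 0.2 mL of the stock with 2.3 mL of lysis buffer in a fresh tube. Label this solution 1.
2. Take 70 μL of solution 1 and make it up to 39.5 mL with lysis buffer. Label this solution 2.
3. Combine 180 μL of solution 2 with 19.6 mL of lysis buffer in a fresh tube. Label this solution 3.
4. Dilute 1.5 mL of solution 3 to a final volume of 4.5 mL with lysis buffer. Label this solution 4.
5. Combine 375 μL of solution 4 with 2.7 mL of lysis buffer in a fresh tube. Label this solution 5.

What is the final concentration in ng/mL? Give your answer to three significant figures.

1.31 ng/mL

Step 1: 0.2 mL + 2.3 mL = 2.5 mL total → factor 2.5/0.2 = 12.5
Step 2: 70 μL brought to 39.5 mL → factor 39500/70 = 564.29
Step 3: 180 μL + 19.6 mL = 19780 μL total → factor 19780/180 = 109.89
Step 4: 1.5 mL brought to 4.5 mL → factor 4.5/1.5 = 3
Step 5: 375 μL + 2.7 mL = 3075 μL total → factor 3075/375 = 8.2
Overall dilution factor = 12.5 × 564.29 × 109.89 × 3 × 8.2 = 1.9068 × 10^7
Final = 25.0 mg/mL / 1.9068 × 10^7 = 1.311 × 10^-6 mg/mL = 1.31 ng/mL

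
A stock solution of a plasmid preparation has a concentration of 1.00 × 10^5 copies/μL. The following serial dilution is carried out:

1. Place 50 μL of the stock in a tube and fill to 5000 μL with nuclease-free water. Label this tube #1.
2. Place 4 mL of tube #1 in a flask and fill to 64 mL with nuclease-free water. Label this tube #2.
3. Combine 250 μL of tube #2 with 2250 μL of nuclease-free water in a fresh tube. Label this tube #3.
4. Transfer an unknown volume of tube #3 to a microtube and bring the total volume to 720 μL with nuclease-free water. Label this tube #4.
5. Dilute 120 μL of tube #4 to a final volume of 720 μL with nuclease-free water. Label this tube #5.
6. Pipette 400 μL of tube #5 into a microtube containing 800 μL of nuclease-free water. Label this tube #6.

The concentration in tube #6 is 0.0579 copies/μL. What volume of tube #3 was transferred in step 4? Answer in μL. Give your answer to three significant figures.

Step 1: 50 μL brought to 5000 μL → factor 5000/50 = 100
Step 2: 4 mL brought to 64 mL → factor 64/4 = 16
Step 3: 250 μL + 2250 μL = 2500 μL total → factor 2500/250 = 10
Step 4: v brought to 720 μL → factor = 720 μL/v
Step 5: 120 μL brought to 720 μL → factor 720/120 = 6
Step 6: 400 μL + 800 μL = 1200 μL total → factor 1200/400 = 3
Product of known-step factors = 2.88 × 10^5
Overall factor = 1.00 × 10^5 copies/μL / (0.0579 copies/μL) = 1.7271 × 10^6
Step-4 factor = 1.7271 × 10^6 / 2.88 × 10^5 = 5.9969
v = 720 μL / 5.9969 = 120 μL

120 μL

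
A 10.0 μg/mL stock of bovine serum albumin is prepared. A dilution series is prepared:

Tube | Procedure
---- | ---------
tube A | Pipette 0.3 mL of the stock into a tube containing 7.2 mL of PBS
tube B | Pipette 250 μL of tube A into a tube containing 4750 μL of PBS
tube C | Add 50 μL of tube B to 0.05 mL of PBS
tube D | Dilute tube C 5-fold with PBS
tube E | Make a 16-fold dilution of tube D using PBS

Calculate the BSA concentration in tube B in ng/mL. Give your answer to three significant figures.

Step 1: 0.3 mL + 7.2 mL = 7.5 mL total → factor 7.5/0.3 = 25
Step 2: 250 μL + 4750 μL = 5000 μL total → factor 5000/250 = 20
Dilution factor through tube B = 25 × 20 = 500
[tube B] = 10.0 μg/mL / 500 = 0.02000 μg/mL = 20.0 ng/mL

20.0 ng/mL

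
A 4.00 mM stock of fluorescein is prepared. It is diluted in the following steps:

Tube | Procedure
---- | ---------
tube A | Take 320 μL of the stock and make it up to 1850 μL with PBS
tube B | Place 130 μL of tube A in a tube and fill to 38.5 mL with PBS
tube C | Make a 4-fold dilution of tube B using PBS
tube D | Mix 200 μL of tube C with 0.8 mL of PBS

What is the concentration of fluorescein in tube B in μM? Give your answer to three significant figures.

2.34 μM

Step 1: 320 μL brought to 1850 μL → factor 1850/320 = 5.7812
Step 2: 130 μL brought to 38.5 mL → factor 38500/130 = 296.15
Dilution factor through tube B = 5.7812 × 296.15 = 1712.1
[tube B] = 4.00 mM / 1712.1 = 0.002336 mM = 2.34 μM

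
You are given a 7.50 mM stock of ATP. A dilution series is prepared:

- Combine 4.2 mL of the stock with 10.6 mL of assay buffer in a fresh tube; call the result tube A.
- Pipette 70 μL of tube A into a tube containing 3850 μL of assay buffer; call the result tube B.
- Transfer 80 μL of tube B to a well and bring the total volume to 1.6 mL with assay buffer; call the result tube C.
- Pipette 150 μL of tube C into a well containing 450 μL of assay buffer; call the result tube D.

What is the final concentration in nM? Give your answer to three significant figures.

475 nM

Step 1: 4.2 mL + 10.6 mL = 14.8 mL total → factor 14.8/4.2 = 3.5238
Step 2: 70 μL + 3850 μL = 3920 μL total → factor 3920/70 = 56
Step 3: 80 μL brought to 1.6 mL → factor 1600/80 = 20
Step 4: 150 μL + 450 μL = 600 μL total → factor 600/150 = 4
Overall dilution factor = 3.5238 × 56 × 20 × 4 = 15787
Final = 7.50 mM / 15787 = 0.0004751 mM = 475 nM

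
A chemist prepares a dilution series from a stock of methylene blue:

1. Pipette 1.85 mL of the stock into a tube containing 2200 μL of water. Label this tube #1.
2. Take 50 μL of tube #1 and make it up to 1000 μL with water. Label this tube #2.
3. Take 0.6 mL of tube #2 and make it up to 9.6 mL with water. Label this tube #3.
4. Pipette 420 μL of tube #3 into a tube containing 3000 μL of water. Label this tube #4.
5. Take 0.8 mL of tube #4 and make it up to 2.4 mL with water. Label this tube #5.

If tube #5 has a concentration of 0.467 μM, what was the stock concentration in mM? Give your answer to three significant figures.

Step 1: 1.85 mL + 2200 μL = 4.05 mL total → factor 4.05/1.85 = 2.1892
Step 2: 50 μL brought to 1000 μL → factor 1000/50 = 20
Step 3: 0.6 mL brought to 9.6 mL → factor 9.6/0.6 = 16
Step 4: 420 μL + 3000 μL = 3420 μL total → factor 3420/420 = 8.1429
Step 5: 0.8 mL brought to 2.4 mL → factor 2.4/0.8 = 3
Overall dilution factor = 2.1892 × 20 × 16 × 8.1429 × 3 = 17113
Stock = 0.467 μM × 17113 = 7992 μM = 7.99 mM

7.99 mM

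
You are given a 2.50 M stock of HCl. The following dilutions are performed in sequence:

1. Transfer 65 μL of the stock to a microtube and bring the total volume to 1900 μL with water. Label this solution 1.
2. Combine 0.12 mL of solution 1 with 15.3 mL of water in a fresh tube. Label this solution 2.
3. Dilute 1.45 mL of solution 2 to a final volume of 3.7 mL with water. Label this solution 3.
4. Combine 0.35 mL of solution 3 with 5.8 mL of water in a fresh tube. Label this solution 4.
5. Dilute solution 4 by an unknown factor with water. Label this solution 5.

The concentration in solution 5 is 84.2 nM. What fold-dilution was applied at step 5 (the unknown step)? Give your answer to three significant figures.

Step 1: 65 μL brought to 1900 μL → factor 1900/65 = 29.231
Step 2: 0.12 mL + 15.3 mL = 15.42 mL total → factor 15.42/0.12 = 128.5
Step 3: 1.45 mL brought to 3.7 mL → factor 3.7/1.45 = 2.5517
Step 4: 0.35 mL + 5.8 mL = 6.15 mL total → factor 6.15/0.35 = 17.571
Step 5: unknown factor x
Product of known-step factors = 1.6842 × 10^5
Overall factor = 2.50 M / (84.2 nM) = 2.9691 × 10^7
x = 2.9691 × 10^7 / 1.6842 × 10^5 = 176

176-fold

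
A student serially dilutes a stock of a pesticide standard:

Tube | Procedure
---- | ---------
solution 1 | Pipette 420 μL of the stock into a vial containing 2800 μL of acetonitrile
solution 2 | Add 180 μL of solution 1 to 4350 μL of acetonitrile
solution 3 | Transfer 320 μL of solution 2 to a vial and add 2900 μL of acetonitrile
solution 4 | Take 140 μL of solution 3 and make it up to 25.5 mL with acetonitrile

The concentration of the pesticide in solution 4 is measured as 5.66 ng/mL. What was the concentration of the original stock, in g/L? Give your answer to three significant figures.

Step 1: 420 μL + 2800 μL = 3220 μL total → factor 3220/420 = 7.6667
Step 2: 180 μL + 4350 μL = 4530 μL total → factor 4530/180 = 25.167
Step 3: 320 μL + 2900 μL = 3220 μL total → factor 3220/320 = 10.062
Step 4: 140 μL brought to 25.5 mL → factor 25500/140 = 182.14
Overall dilution factor = 7.6667 × 25.167 × 10.062 × 182.14 = 3.5363 × 10^5
Stock = 5.66 ng/mL × 3.5363 × 10^5 = 2.002 × 10^6 ng/mL = 2.00 g/L

2.00 g/L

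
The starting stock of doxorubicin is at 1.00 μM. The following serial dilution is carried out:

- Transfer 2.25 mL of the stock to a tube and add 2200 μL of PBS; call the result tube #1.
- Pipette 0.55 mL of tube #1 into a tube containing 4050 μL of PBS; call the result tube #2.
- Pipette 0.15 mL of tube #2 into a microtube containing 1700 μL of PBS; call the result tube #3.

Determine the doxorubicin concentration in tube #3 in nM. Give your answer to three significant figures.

4.90 nM

Step 1: 2.25 mL + 2200 μL = 4.45 mL total → factor 4.45/2.25 = 1.9778
Step 2: 0.55 mL + 4050 μL = 4.6 mL total → factor 4.6/0.55 = 8.3636
Step 3: 0.15 mL + 1700 μL = 1.85 mL total → factor 1.85/0.15 = 12.333
Overall dilution factor = 1.9778 × 8.3636 × 12.333 = 204.01
Final = 1.00 μM / 204.01 = 0.004902 μM = 4.90 nM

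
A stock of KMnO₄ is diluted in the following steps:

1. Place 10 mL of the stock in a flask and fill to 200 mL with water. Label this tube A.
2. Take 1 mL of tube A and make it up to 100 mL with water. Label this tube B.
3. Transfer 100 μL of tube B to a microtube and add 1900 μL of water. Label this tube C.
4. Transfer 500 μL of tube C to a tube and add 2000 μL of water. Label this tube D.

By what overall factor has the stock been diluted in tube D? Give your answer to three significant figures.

Step 1: 10 mL brought to 200 mL → factor 200/10 = 20
Step 2: 1 mL brought to 100 mL → factor 100/1 = 100
Step 3: 100 μL + 1900 μL = 2000 μL total → factor 2000/100 = 20
Step 4: 500 μL + 2000 μL = 2500 μL total → factor 2500/500 = 5
Overall dilution factor = 20 × 100 × 20 × 5 = 2 × 10^5

2.00 × 10^5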